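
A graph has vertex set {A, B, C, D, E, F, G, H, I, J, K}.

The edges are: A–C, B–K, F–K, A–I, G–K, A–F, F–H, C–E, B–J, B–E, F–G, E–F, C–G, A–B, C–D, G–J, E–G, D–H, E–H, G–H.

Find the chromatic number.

E, F, G, H are pairwise adjacent (a clique of size 4), so at least 4 colors are needed.
4 colors suffice: color 1 → {A, D, G}; color 2 → {E, I, J, K}; color 3 → {B, C, F}; color 4 → {H}. No two adjacent vertices share a color.

4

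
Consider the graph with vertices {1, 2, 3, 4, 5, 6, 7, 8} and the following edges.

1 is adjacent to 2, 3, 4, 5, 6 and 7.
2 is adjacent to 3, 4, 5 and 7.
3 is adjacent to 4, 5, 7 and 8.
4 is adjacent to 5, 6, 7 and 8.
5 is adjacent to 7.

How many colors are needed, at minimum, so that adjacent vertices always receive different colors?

6

1, 2, 3, 4, 5, 7 are pairwise adjacent (a clique of size 6), so at least 6 colors are needed.
6 colors suffice: color red → {4}; color blue → {1, 8}; color green → {3, 6}; color yellow → {2}; color purple → {5}; color orange → {7}. Every edge joins two different colors.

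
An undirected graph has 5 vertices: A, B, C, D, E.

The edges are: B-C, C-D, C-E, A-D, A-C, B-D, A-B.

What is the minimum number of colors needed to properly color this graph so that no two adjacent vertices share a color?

A, B, C, D form a clique, so at least 4 colors are needed.
A valid assignment using 4 colors: A=3, B=4, C=1, D=2, E=2. Every edge joins two different colors.

4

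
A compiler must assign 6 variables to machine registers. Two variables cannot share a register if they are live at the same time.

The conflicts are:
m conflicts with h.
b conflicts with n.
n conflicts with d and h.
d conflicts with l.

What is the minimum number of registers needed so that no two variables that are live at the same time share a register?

n and h conflict, so at least 2 registers are needed.
2 registers suffice: m=1, b=2, n=1, d=2, h=2, l=1. Each listed conflict is separated.

2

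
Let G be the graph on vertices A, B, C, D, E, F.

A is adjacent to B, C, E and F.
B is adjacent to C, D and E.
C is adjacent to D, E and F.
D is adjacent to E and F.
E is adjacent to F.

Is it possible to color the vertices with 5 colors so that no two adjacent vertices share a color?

Yes

The chromatic number is 4. C, D, E, F form a clique, so at least 4 colors are needed.
One proper 4-coloring: A=3, B=4, C=1, D=3, E=2, F=4.
Since 5 ≥ 4, a proper 5-coloring certainly exists.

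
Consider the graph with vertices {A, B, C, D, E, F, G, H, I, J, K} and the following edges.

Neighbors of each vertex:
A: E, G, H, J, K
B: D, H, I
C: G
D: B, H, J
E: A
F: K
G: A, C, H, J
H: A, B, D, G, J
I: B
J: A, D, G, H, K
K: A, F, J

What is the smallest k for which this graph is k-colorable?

4

A, G, H, J are mutually adjacent (a clique of size 4), so at least 4 colors are needed.
4 colors suffice: color 1 → {C, E, H, I, K}; color 2 → {A, B, F}; color 3 → {J}; color 4 → {D, G}. Each edge has distinct colors on its endpoints.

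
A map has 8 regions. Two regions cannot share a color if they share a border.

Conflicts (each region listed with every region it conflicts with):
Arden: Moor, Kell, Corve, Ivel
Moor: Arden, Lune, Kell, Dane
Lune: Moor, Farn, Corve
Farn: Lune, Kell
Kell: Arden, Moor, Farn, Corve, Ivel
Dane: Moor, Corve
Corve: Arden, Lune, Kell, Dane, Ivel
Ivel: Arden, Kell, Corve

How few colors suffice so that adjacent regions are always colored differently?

Arden, Kell, Corve, Ivel all conflict with each other, so at least 4 colors are needed.
4 colors suffice: color 1 → {Lune, Kell, Dane}; color 2 → {Moor, Farn, Corve}; color 3 → {Arden}; color 4 → {Ivel}. No two conflicting regions share a color.

4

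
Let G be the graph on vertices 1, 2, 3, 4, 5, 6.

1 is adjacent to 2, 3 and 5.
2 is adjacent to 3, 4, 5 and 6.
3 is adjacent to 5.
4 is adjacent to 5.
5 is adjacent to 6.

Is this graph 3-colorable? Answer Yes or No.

1, 2, 3, 5 are pairwise adjacent (a clique of size 4), so at least 4 colors are needed.
So 3 colors are not enough.

No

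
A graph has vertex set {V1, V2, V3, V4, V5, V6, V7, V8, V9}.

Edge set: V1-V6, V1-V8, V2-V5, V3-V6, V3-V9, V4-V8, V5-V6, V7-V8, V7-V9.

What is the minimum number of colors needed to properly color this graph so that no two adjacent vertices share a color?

V3 and V9 are adjacent, so at least 2 colors are needed.
2 colors suffice: color 1 → {V2, V6, V8, V9}; color 2 → {V1, V3, V4, V5, V7}. Each edge has distinct colors on its endpoints.

2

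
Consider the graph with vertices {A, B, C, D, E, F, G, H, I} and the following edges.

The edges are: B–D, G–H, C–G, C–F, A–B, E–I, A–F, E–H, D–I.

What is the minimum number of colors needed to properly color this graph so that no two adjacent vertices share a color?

The cycle B-A-F-C-G-H-E-I-D-B has odd length 9, so it cannot be 2-colored; at least 3 colors are needed.
3 colors suffice: color 1 → {A, G, I}; color 2 → {D, E, F}; color 3 → {B, C, H}. No two adjacent vertices share a color.

3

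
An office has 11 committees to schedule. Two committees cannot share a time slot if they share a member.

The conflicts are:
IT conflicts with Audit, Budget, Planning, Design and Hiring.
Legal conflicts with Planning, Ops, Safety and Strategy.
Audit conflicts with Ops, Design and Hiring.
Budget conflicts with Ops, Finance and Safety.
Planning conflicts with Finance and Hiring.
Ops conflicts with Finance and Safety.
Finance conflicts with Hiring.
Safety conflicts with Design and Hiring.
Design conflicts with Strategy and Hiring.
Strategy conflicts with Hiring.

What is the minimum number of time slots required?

4

IT, Audit, Design, Hiring are mutually in conflict, so at least 4 time slots are needed.
Using 4 time slots: IT=3, Legal=4, Audit=4, Budget=2, Planning=2, Ops=1, Finance=3, Safety=3, Design=2, Strategy=3, Hiring=1. Every pair that conflicts lands in different time slots.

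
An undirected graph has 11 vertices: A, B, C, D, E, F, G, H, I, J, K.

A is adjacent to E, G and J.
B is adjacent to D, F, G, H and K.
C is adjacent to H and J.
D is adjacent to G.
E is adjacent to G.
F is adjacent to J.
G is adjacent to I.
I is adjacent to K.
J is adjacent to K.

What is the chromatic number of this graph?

3

A, E, G are mutually adjacent, so at least 3 colors are needed.
3 colors suffice: A=2, B=2, C=2, D=3, E=3, F=3, G=1, H=1, I=2, J=1, K=3. Every edge joins two different colors.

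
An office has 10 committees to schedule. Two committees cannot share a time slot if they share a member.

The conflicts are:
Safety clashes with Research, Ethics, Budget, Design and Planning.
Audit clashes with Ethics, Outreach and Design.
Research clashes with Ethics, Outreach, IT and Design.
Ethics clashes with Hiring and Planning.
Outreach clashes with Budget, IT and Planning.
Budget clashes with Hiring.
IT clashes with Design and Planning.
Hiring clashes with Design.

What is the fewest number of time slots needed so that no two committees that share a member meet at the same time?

Safety, Ethics, Planning pairwise conflict, so at least 3 time slots are needed.
A valid assignment using 3 time slots: Safety=3, Audit=2, Research=2, Ethics=1, Outreach=1, Budget=2, IT=3, Hiring=3, Design=1, Planning=2. No two conflicting committees share a time slot.

3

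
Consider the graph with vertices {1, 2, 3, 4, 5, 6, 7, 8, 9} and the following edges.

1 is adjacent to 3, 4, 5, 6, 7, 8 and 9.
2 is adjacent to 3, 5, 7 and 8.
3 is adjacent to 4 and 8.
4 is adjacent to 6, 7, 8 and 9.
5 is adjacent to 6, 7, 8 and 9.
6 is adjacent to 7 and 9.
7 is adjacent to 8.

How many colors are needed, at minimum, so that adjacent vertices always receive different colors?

4

1, 4, 6, 9 are mutually adjacent (a clique of size 4), so at least 4 colors are needed.
A valid assignment using 4 colors: 1=a, 2=a, 3=d, 4=b, 5=b, 6=c, 7=d, 8=c, 9=d. Each edge has distinct colors on its endpoints.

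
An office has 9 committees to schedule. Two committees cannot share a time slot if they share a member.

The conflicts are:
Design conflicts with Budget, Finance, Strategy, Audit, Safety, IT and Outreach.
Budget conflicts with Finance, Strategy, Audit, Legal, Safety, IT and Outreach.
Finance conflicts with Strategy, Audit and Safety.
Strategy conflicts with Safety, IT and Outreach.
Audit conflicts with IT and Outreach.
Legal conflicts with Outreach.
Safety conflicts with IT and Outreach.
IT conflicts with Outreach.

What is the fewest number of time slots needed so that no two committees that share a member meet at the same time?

6

Design, Budget, Strategy, Safety, IT, Outreach are mutually in conflict, so at least 6 time slots are needed.
6 time slots suffice: time slot 1 → {Budget}; time slot 2 → {Design, Legal}; time slot 3 → {Finance, Outreach}; time slot 4 → {Strategy, Audit}; time slot 5 → {IT}; time slot 6 → {Safety}. Each listed conflict is separated.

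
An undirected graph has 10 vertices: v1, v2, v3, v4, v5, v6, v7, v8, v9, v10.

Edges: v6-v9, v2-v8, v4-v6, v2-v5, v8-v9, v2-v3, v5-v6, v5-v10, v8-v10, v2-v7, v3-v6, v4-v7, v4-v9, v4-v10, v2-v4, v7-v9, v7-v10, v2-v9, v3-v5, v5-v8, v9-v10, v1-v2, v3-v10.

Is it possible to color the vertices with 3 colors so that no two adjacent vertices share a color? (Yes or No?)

v2, v4, v7, v9 are mutually adjacent (a clique of size 4), so at least 4 colors are needed.
So 3 colors are not enough.

No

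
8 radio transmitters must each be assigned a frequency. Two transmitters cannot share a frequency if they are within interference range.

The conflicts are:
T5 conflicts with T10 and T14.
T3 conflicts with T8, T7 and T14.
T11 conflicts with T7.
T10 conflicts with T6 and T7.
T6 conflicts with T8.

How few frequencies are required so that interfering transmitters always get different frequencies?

3

The cycle T6-T10-T7-T3-T8-T6 has odd length 5, so it cannot be 2-colored; at least 3 frequencies are needed.
3 frequencies suffice: frequency 1 → {T3, T11, T10}; frequency 2 → {T8, T7, T14}; frequency 3 → {T5, T6}. Every pair that conflicts lands in different frequencies.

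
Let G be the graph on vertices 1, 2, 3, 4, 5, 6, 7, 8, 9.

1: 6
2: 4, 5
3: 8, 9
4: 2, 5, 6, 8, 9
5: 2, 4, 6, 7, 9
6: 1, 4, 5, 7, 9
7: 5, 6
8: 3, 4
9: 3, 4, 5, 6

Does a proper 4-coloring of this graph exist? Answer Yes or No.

The chromatic number is 4. 4, 5, 6, 9 are mutually adjacent (a clique of size 4), so at least 4 colors are needed.
One proper 4-coloring: 1=a, 2=c, 3=a, 4=a, 5=b, 6=c, 7=a, 8=b, 9=d.
That is already a proper 4-coloring.

Yes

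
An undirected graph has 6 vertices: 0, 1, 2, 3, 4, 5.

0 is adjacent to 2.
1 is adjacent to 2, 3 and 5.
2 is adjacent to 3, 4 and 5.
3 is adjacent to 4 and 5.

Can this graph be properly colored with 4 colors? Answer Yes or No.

Yes

The chromatic number is 4. 1, 2, 3, 5 are mutually adjacent (a clique of size 4), so at least 4 colors are needed.
4 colors suffice: color red → {2}; color blue → {0, 3}; color green → {1, 4}; color yellow → {5}.
That is already a proper 4-coloring.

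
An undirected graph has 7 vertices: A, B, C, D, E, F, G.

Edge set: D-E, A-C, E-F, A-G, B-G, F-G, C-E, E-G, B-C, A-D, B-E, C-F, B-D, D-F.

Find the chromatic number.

3

C, E, F are pairwise adjacent, so at least 3 colors are needed.
3 colors suffice: color 1 → {A, E}; color 2 → {C, D, G}; color 3 → {B, F}. Every edge joins two different colors.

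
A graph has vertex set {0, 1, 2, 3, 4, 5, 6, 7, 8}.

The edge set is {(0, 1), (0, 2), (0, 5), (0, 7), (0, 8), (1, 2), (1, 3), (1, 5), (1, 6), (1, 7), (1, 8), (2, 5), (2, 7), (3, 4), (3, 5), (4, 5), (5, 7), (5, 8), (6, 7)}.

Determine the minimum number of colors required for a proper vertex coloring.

0, 1, 2, 5, 7 are mutually adjacent (a clique of size 5), so at least 5 colors are needed.
A valid assignment using 5 colors: 0=green, 1=red, 2=purple, 3=green, 4=red, 5=blue, 6=blue, 7=yellow, 8=yellow. Every edge joins two different colors.

5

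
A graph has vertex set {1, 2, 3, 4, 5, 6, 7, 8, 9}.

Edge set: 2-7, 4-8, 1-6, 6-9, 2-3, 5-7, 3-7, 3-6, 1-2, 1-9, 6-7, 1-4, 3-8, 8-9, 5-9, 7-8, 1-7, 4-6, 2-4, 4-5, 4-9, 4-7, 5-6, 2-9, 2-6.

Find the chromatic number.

1, 2, 4, 6, 9 are mutually adjacent (a clique of size 5), so at least 5 colors are needed.
5 colors suffice: color a → {6, 8}; color b → {7, 9}; color c → {3, 4}; color d → {2, 5}; color e → {1}. Each edge has distinct colors on its endpoints.

5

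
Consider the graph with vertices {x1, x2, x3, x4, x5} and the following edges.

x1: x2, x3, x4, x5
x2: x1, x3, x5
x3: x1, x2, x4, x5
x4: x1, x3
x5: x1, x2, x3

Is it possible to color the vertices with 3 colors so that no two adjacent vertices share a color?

x1, x2, x3, x5 form a clique, so at least 4 colors are needed.
So 3 colors are not enough.

No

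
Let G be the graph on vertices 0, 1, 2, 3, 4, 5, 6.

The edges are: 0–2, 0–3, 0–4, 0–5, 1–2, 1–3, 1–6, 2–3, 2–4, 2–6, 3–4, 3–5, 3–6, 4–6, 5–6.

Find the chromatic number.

2, 3, 4, 6 form a clique, so at least 4 colors are needed.
4 colors suffice: 0=b, 1=d, 2=c, 3=a, 4=d, 5=c, 6=b. Every edge joins two different colors.

4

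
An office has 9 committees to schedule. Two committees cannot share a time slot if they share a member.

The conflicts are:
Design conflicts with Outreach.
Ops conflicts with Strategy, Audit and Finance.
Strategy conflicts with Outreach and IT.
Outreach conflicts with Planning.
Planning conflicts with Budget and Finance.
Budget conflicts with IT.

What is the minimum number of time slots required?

The cycle Budget-Planning-Outreach-Strategy-IT-Budget has odd length 5, so it cannot be 2-colored; at least 3 time slots are needed.
3 time slots suffice: time slot 1 → {Design, Strategy, Audit, Planning}; time slot 2 → {Ops, Outreach, Budget}; time slot 3 → {IT, Finance}. Every pair that conflicts lands in different time slots.

3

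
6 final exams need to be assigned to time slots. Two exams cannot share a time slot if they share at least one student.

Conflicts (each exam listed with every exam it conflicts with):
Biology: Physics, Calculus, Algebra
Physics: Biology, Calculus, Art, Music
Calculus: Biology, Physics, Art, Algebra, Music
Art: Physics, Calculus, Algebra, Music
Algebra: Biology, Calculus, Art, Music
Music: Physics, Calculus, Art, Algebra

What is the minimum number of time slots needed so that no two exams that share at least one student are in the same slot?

4

Physics, Calculus, Art, Music are mutually in conflict, so at least 4 time slots are needed.
4 time slots suffice: time slot 1 → {Calculus}; time slot 2 → {Biology, Art}; time slot 3 → {Music}; time slot 4 → {Physics, Algebra}. Every pair that conflicts lands in different time slots.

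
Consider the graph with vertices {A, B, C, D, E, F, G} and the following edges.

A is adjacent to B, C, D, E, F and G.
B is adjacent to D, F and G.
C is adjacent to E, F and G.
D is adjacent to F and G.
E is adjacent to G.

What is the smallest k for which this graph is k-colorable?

4

A, C, E, G are pairwise adjacent (a clique of size 4), so at least 4 colors are needed.
4 colors suffice: color 1 → {A}; color 2 → {F, G}; color 3 → {C, D}; color 4 → {B, E}. No two adjacent vertices share a color.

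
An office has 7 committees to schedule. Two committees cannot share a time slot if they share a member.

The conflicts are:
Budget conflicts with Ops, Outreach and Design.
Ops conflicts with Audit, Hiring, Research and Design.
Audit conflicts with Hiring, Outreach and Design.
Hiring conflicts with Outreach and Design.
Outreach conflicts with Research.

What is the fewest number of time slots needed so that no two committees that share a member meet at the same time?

Ops, Audit, Hiring, Design pairwise conflict, so at least 4 time slots are needed.
A valid assignment using 4 time slots: Budget=2, Ops=1, Audit=4, Hiring=2, Outreach=1, Research=2, Design=3. Each listed conflict is separated.

4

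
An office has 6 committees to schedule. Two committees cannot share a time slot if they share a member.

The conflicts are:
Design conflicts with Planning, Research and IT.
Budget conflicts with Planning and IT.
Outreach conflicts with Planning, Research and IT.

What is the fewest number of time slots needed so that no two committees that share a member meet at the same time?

2

Outreach and Research conflict, so at least 2 time slots are needed.
2 time slots suffice: time slot 1 → {Planning, Research, IT}; time slot 2 → {Design, Budget, Outreach}. Each listed conflict is separated.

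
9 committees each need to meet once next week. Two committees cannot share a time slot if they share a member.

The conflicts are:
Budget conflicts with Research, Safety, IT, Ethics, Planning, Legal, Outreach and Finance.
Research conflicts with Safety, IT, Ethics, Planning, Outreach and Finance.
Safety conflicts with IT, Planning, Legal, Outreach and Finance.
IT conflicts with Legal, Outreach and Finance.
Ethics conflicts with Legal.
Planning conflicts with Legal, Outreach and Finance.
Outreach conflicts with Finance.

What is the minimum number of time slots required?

6

Budget, Research, Safety, Planning, Outreach, Finance are mutually in conflict, so at least 6 time slots are needed.
A valid assignment using 6 time slots: Budget=1, Research=2, Safety=3, IT=4, Ethics=3, Planning=4, Legal=2, Outreach=5, Finance=6. Every pair that conflicts lands in different time slots.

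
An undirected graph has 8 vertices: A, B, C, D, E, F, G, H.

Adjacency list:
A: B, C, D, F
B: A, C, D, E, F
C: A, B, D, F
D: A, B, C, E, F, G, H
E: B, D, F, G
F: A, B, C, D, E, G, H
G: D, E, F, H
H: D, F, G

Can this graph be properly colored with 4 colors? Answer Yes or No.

No

A, B, C, D, F are pairwise adjacent (a clique of size 5), so at least 5 colors are needed.
So 4 colors are not enough.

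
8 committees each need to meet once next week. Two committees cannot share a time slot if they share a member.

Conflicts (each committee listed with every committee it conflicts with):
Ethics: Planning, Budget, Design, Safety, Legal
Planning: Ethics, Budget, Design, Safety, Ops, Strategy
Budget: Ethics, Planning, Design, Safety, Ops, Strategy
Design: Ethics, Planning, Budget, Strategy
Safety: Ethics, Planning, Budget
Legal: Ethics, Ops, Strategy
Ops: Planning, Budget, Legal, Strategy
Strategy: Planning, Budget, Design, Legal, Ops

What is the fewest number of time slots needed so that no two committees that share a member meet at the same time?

Ethics, Planning, Budget, Safety are mutually in conflict, so at least 4 time slots are needed.
A valid assignment using 4 time slots: Ethics=3, Planning=1, Budget=2, Design=4, Safety=4, Legal=1, Ops=4, Strategy=3. Each listed conflict is separated.

4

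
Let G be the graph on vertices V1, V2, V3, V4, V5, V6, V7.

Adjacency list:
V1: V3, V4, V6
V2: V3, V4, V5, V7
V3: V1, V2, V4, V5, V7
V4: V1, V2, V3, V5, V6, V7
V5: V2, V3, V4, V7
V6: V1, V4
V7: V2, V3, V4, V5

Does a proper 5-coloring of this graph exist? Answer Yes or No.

The chromatic number is 5. V2, V3, V4, V5, V7 are pairwise adjacent (a clique of size 5), so at least 5 colors are needed.
A valid assignment using 5 colors: V1=3, V2=3, V3=2, V4=1, V5=5, V6=2, V7=4.
That is already a proper 5-coloring.

Yes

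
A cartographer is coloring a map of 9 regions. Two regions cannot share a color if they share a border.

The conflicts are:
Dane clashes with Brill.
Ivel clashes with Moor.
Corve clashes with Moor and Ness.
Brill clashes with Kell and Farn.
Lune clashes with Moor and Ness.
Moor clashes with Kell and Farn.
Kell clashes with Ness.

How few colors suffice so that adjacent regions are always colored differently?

2

Dane and Brill conflict, so at least 2 colors are needed.
2 colors suffice: Dane=2, Ivel=2, Corve=2, Brill=1, Lune=2, Moor=1, Kell=2, Farn=2, Ness=1. Every pair that conflicts lands in different colors.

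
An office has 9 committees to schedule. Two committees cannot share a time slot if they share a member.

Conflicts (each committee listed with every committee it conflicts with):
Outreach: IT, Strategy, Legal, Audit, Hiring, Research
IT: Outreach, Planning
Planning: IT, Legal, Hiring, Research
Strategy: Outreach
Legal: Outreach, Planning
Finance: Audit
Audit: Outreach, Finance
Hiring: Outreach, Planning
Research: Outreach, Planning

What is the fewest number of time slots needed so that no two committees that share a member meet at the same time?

2

Finance and Audit conflict, so at least 2 time slots are needed.
Using 2 time slots: Outreach=1, IT=2, Planning=1, Strategy=2, Legal=2, Finance=1, Audit=2, Hiring=2, Research=2. No two conflicting committees share a time slot.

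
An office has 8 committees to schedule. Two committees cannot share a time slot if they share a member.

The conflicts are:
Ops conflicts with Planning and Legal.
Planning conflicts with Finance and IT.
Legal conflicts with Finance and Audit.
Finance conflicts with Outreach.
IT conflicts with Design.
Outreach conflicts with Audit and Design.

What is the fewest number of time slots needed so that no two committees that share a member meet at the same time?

The cycle Finance-Outreach-Design-IT-Planning-Finance has odd length 5, so it cannot be 2-colored; at least 3 time slots are needed.
3 time slots suffice: Ops=1, Planning=2, Legal=2, Finance=1, IT=3, Outreach=2, Audit=1, Design=1. Each listed conflict is separated.

3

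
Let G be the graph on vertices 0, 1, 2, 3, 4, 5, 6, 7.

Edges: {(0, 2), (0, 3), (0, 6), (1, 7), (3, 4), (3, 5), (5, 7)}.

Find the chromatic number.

5 and 7 are adjacent, so at least 2 colors are needed.
2 colors suffice: 0=a, 1=a, 2=b, 3=b, 4=a, 5=a, 6=b, 7=b. No two adjacent vertices share a color.

2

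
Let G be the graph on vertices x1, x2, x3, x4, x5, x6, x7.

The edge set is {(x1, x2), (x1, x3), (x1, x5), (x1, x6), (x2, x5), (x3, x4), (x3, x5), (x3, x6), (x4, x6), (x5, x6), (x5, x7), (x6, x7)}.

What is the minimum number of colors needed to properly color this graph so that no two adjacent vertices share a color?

4

x1, x3, x5, x6 are pairwise adjacent (a clique of size 4), so at least 4 colors are needed.
4 colors suffice: x1=4, x2=2, x3=3, x4=1, x5=1, x6=2, x7=3. No two adjacent vertices share a color.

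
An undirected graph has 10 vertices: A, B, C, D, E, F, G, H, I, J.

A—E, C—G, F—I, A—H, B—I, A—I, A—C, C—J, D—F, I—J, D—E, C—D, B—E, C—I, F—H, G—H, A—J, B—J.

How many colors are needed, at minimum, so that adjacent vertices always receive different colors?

A, C, I, J are pairwise adjacent (a clique of size 4), so at least 4 colors are needed.
4 colors suffice: A=2, B=2, C=3, D=1, E=3, F=2, G=2, H=1, I=1, J=4. No two adjacent vertices share a color.

4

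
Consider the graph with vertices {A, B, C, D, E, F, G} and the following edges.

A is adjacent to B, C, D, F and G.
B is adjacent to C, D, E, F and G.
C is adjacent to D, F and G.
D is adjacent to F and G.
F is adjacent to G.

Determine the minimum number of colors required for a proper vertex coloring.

6

A, B, C, D, F, G are pairwise adjacent (a clique of size 6), so at least 6 colors are needed.
6 colors suffice: A=4, B=1, C=2, D=5, E=2, F=3, G=6. Every edge joins two different colors.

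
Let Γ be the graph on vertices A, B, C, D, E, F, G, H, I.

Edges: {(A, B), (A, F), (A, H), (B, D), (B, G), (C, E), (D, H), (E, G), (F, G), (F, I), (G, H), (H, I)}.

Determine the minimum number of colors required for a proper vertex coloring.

2

A and H are adjacent, so at least 2 colors are needed.
A valid assignment using 2 colors: A=2, B=1, C=2, D=2, E=1, F=1, G=2, H=1, I=2. No two adjacent vertices share a color.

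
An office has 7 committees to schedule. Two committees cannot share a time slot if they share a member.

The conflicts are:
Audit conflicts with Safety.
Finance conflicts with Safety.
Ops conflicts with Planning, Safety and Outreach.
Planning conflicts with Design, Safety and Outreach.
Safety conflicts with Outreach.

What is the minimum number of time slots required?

Ops, Planning, Safety, Outreach are mutually in conflict, so at least 4 time slots are needed.
4 time slots suffice: time slot 1 → {Design, Safety}; time slot 2 → {Audit, Finance, Planning}; time slot 3 → {Ops}; time slot 4 → {Outreach}. Each listed conflict is separated.

4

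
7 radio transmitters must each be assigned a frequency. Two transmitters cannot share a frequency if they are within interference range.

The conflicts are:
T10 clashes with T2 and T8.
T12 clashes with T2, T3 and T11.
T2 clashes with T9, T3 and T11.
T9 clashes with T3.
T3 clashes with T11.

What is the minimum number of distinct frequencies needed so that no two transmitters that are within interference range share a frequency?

4

T12, T2, T3, T11 pairwise conflict, so at least 4 frequencies are needed.
Using 4 frequencies: T10=2, T12=4, T2=1, T9=3, T3=2, T8=1, T11=3. Each listed conflict is separated.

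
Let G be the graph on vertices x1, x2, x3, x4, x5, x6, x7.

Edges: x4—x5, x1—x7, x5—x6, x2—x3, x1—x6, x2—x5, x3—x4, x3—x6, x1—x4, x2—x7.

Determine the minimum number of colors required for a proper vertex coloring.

The cycle x2-x7-x1-x4-x5-x2 has odd length 5, so it cannot be 2-colored; at least 3 colors are needed.
A valid assignment using 3 colors: x1=R, x2=B, x3=R, x4=B, x5=R, x6=B, x7=G. Every edge joins two different colors.

3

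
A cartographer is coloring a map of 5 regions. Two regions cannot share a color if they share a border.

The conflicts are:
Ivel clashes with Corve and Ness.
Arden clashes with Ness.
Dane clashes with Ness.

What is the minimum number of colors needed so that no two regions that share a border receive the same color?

2

Ivel and Corve conflict, so at least 2 colors are needed.
2 colors suffice: color 1 → {Corve, Ness}; color 2 → {Ivel, Arden, Dane}. Every pair that conflicts lands in different colors.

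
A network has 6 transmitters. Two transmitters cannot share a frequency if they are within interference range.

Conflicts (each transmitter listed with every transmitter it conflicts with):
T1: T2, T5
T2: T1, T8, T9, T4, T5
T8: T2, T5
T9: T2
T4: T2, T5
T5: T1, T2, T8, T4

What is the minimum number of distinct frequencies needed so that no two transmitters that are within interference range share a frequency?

T2, T8, T5 pairwise conflict, so at least 3 frequencies are needed.
A valid assignment using 3 frequencies: T1=3, T2=1, T8=3, T9=2, T4=3, T5=2. Each listed conflict is separated.

3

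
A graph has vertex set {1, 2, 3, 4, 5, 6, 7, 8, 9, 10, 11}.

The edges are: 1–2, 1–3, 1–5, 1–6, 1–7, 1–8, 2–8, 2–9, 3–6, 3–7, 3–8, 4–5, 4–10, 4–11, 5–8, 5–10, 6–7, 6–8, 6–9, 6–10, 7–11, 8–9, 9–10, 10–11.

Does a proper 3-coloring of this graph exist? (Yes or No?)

No

1, 3, 6, 7 are mutually adjacent (a clique of size 4), so at least 4 colors are needed.
So 3 colors are not enough.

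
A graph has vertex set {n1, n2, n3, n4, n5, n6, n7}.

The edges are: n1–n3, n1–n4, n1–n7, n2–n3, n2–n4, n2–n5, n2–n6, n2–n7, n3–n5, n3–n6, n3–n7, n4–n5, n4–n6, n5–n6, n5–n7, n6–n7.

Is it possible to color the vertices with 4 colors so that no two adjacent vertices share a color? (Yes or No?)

No

n2, n3, n5, n6, n7 are mutually adjacent (a clique of size 5), so at least 5 colors are needed.
So 4 colors are not enough.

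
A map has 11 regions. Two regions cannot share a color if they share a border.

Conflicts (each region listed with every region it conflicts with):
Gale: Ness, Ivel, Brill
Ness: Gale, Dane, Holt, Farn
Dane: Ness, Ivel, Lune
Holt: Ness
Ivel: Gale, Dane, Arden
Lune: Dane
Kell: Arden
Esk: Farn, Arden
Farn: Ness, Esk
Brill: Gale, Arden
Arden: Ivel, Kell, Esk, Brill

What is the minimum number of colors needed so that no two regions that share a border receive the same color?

Gale and Brill conflict, so at least 2 colors are needed.
2 colors suffice: color 1 → {Ness, Ivel, Lune, Kell, Esk, Brill}; color 2 → {Gale, Dane, Holt, Farn, Arden}. No two conflicting regions share a color.

2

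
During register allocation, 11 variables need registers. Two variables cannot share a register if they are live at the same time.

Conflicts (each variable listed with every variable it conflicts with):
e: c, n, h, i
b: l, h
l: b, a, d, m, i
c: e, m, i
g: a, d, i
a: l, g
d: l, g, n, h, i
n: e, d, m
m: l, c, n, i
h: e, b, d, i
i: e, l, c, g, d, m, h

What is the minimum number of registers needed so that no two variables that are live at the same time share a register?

3

e, h, i pairwise conflict, so at least 3 registers are needed.
3 registers suffice: register 1 → {b, a, n, i}; register 2 → {e, d, m}; register 3 → {l, c, g, h}. Each listed conflict is separated.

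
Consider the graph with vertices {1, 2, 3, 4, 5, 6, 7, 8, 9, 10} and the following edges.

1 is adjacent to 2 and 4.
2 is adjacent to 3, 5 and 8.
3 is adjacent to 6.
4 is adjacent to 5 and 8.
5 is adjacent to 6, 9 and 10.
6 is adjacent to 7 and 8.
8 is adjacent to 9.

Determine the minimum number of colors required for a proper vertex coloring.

2

6 and 7 are adjacent, so at least 2 colors are needed.
2 colors suffice: color a → {1, 3, 5, 7, 8}; color b → {2, 4, 6, 9, 10}. Each edge has distinct colors on its endpoints.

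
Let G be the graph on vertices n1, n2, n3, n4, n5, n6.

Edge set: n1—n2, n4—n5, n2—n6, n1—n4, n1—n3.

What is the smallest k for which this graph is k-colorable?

2

n1 and n2 are adjacent, so at least 2 colors are needed.
2 colors suffice: n1=red, n2=blue, n3=blue, n4=blue, n5=red, n6=red. Every edge joins two different colors.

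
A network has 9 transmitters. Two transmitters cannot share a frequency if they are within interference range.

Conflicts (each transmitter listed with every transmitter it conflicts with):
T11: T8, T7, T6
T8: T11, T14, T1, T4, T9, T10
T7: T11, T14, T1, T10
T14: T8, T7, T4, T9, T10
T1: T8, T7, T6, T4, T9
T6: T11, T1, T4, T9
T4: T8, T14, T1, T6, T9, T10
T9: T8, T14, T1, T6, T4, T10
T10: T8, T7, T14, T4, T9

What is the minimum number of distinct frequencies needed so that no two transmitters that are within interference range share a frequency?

5

T8, T14, T4, T9, T10 pairwise conflict, so at least 5 frequencies are needed.
5 frequencies suffice: frequency 1 → {T7, T4}; frequency 2 → {T8, T6}; frequency 3 → {T11, T9}; frequency 4 → {T14, T1}; frequency 5 → {T10}. Each listed conflict is separated.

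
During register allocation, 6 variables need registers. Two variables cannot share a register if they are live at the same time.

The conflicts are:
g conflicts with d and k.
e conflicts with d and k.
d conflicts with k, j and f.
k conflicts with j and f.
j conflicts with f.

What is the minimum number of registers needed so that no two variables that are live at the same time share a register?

d, k, j, f all conflict with each other, so at least 4 registers are needed.
4 registers suffice: register 1 → {d}; register 2 → {k}; register 3 → {g, e, f}; register 4 → {j}. No two conflicting variables share a register.

4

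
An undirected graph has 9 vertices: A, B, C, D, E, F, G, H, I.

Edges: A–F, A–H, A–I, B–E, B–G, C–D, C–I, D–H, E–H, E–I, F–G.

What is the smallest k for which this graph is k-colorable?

The cycle C-D-H-E-I-C has odd length 5, so it cannot be 2-colored; at least 3 colors are needed.
3 colors suffice: color 1 → {B, F, H, I}; color 2 → {A, D, E, G}; color 3 → {C}. No two adjacent vertices share a color.

3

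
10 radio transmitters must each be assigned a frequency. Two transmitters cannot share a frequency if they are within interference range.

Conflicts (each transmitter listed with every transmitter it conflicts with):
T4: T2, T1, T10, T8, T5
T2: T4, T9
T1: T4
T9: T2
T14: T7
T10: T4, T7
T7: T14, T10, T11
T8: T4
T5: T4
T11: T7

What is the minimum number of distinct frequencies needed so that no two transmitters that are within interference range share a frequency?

2

T10 and T7 conflict, so at least 2 frequencies are needed.
A valid assignment using 2 frequencies: T4=1, T2=2, T1=2, T9=1, T14=2, T10=2, T7=1, T8=2, T5=2, T11=2. Each listed conflict is separated.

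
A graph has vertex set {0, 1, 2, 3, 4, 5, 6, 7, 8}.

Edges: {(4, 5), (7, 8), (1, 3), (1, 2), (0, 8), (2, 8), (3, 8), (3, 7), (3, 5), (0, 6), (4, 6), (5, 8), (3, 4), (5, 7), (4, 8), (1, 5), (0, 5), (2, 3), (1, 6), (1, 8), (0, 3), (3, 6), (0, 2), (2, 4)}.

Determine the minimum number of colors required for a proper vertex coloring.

4

2, 3, 4, 8 are pairwise adjacent (a clique of size 4), so at least 4 colors are needed.
4 colors suffice: color red → {3}; color blue → {6, 8}; color green → {2, 5}; color yellow → {0, 1, 4, 7}. No two adjacent vertices share a color.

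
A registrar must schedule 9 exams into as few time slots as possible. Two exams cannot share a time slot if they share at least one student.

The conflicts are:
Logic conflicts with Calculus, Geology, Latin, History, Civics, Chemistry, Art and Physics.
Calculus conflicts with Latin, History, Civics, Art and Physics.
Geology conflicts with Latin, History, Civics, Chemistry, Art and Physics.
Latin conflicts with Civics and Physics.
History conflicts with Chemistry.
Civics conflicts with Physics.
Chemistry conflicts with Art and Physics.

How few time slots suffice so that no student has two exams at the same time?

5

Logic, Calculus, Latin, Civics, Physics are mutually in conflict, so at least 5 time slots are needed.
5 time slots suffice: time slot 1 → {Logic}; time slot 2 → {Calculus, Geology}; time slot 3 → {History, Art, Physics}; time slot 4 → {Latin, Chemistry}; time slot 5 → {Civics}. No two conflicting exams share a time slot.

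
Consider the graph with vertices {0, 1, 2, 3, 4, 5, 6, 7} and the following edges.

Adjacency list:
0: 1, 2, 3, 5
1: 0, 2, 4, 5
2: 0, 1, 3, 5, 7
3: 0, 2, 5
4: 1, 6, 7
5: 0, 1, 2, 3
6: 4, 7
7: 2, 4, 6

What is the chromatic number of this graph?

0, 2, 3, 5 are pairwise adjacent (a clique of size 4), so at least 4 colors are needed.
One proper 4-coloring: 0=green, 1=blue, 2=red, 3=blue, 4=red, 5=yellow, 6=green, 7=blue. No two adjacent vertices share a color.

4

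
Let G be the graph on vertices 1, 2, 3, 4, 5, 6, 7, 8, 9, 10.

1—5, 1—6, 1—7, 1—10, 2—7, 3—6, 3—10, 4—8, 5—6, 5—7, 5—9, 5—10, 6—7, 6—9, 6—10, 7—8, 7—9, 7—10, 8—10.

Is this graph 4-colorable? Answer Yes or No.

No

1, 5, 6, 7, 10 form a clique, so at least 5 colors are needed.
So 4 colors are not enough.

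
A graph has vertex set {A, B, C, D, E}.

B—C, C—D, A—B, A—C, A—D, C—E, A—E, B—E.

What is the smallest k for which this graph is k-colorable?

4

A, B, C, E form a clique, so at least 4 colors are needed.
4 colors suffice: A=blue, B=yellow, C=red, D=green, E=green. Each edge has distinct colors on its endpoints.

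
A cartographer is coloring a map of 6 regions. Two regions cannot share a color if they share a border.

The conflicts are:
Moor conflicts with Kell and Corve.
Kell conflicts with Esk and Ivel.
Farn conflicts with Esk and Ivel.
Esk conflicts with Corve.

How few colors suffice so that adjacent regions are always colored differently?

2

Kell and Ivel conflict, so at least 2 colors are needed.
2 colors suffice: color 1 → {Kell, Farn, Corve}; color 2 → {Moor, Esk, Ivel}. No two conflicting regions share a color.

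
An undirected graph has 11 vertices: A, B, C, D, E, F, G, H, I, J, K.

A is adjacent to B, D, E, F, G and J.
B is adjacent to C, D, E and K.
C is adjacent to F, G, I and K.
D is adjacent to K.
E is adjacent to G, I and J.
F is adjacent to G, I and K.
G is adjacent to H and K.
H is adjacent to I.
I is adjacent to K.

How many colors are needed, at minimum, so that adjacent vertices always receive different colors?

4

C, F, I, K form a clique, so at least 4 colors are needed.
4 colors suffice: color 1 → {B, G, I, J}; color 2 → {A, H, K}; color 3 → {D, E, F}; color 4 → {C}. Every edge joins two different colors.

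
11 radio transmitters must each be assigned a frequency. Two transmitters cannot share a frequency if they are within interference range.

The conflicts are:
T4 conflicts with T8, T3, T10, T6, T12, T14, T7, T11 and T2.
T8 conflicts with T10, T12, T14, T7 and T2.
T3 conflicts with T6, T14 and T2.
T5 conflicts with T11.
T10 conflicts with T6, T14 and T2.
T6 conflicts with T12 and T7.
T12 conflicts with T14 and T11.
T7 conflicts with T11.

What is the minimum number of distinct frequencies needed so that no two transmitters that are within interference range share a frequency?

4

T4, T8, T10, T2 all conflict with each other, so at least 4 frequencies are needed.
Using 4 frequencies: T4=1, T8=2, T3=3, T5=1, T10=3, T6=2, T12=3, T14=4, T7=3, T11=2, T2=4. Every pair that conflicts lands in different frequencies.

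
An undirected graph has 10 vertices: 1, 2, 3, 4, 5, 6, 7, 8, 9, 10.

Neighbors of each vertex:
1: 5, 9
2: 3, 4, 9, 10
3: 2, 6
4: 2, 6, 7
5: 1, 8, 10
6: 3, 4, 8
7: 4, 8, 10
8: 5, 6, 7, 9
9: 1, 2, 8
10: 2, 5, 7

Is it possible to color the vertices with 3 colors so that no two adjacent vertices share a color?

Yes

The chromatic number is 3. The cycle 2-10-7-8-9-2 has odd length 5, so it cannot be 2-colored; at least 3 colors are needed.
3 colors suffice: 1=a, 2=a, 3=c, 4=c, 5=b, 6=b, 7=b, 8=a, 9=b, 10=c.
That is already a proper 3-coloring.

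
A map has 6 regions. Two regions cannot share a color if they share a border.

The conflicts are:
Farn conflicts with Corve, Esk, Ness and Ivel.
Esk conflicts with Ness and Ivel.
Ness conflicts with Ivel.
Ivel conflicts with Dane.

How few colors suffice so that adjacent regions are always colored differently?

4

Farn, Esk, Ness, Ivel pairwise conflict, so at least 4 colors are needed.
One proper 4-coloring: Farn=2, Corve=1, Esk=4, Ness=3, Ivel=1, Dane=2. No two conflicting regions share a color.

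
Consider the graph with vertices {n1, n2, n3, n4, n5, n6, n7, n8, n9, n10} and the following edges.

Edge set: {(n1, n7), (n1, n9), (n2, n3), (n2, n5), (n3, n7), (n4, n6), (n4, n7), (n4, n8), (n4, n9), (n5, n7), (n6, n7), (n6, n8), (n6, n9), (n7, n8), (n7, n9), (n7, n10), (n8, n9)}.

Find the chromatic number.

n4, n6, n7, n8, n9 are mutually adjacent (a clique of size 5), so at least 5 colors are needed.
A valid assignment using 5 colors: n1=3, n2=1, n3=2, n4=4, n5=2, n6=3, n7=1, n8=5, n9=2, n10=2. No two adjacent vertices share a color.

5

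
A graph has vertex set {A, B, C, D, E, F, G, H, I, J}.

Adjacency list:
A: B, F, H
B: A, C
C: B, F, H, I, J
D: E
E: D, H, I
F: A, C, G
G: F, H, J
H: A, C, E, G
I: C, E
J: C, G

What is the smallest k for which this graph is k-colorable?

2

G and J are adjacent, so at least 2 colors are needed.
2 colors suffice: color red → {A, C, E, G}; color blue → {B, D, F, H, I, J}. Each edge has distinct colors on its endpoints.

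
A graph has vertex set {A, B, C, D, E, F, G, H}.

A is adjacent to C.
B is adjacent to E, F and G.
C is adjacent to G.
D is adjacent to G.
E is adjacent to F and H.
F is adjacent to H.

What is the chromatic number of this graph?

3

B, E, F are pairwise adjacent, so at least 3 colors are needed.
3 colors suffice: color 1 → {B, C, D, H}; color 2 → {A, F, G}; color 3 → {E}. No two adjacent vertices share a color.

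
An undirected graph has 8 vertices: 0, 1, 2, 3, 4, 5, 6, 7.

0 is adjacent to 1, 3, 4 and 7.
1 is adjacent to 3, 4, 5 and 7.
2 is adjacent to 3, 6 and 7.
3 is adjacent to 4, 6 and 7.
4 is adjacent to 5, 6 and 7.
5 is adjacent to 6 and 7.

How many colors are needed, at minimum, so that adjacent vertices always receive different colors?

5

0, 1, 3, 4, 7 form a clique, so at least 5 colors are needed.
One proper 5-coloring: 0=purple, 1=yellow, 2=green, 3=blue, 4=green, 5=blue, 6=red, 7=red. No two adjacent vertices share a color.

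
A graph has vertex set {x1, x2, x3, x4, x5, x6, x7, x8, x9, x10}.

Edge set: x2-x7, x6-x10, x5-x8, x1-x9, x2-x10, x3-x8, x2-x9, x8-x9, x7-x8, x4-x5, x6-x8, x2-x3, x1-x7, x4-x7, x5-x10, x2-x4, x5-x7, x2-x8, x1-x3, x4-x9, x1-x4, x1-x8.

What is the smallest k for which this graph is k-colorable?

3

x1, x3, x8 are pairwise adjacent, so at least 3 colors are needed.
A valid assignment using 3 colors: x1=B, x2=B, x3=G, x4=R, x5=B, x6=B, x7=G, x8=R, x9=G, x10=R. No two adjacent vertices share a color.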